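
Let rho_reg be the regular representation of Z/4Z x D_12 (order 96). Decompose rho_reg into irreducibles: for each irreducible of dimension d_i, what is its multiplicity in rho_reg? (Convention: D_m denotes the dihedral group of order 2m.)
Each irreducible V_i of dimension d_i appears with multiplicity d_i, i.e. rho_reg = (direct sum over all irreducibles V_i) d_i V_i. The irreducible dimensions for Z/4Z x D_12 are 1, 1, 1, 1, 1, 1, 1, 1, 1, 1, 1, 1, 1, 1, 1, 1, 2, 2, 2, 2, 2, 2, 2, 2, 2, 2, 2, 2, 2, 2, 2, 2, 2, 2, 2, 2: 16 irreducibles of dimension 1, each with multiplicity 1; 20 irreducibles of dimension 2, each with multiplicity 2. Total dimension 16*1*1 + 20*2*2 = 96 = |G|.

General theorem: in the regular representation of a finite group G, each irreducible appears with multiplicity equal to its dimension. Check: dim(rho_reg) = sum d_i^2 = 1 + 1 + 1 + 1 + 1 + 1 + 1 + 1 + 1 + 1 + 1 + 1 + 1 + 1 + 1 + 1 + 4 + 4 + 4 + 4 + 4 + 4 + 4 + 4 + 4 + 4 + 4 + 4 + 4 + 4 + 4 + 4 + 4 + 4 + 4 + 4 = 96 = |G|.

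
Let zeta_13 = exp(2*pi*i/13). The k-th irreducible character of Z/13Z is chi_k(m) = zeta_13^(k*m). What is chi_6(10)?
chi_6(10) = zeta_13^60 = exp(-10*I*pi/13)

Solution. chi_6(10) = zeta_13^(6*10) = zeta_13^60. Since zeta_13^13 = 1, this equals zeta_13^8 = exp(2*pi*i*8/13) = exp(-10*I*pi/13).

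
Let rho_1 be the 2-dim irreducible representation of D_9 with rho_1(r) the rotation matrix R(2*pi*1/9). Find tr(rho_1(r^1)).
chi_{rho_1}(r^1) = 2*cos(2*pi*1*1/9) = 2*cos(2*pi/9)

Explanation: rho_1(r^1) is rotation by angle 2*pi*1*1/9, whose trace is 2*cos(2*pi*1*1/9) = 2*cos(2*pi/9).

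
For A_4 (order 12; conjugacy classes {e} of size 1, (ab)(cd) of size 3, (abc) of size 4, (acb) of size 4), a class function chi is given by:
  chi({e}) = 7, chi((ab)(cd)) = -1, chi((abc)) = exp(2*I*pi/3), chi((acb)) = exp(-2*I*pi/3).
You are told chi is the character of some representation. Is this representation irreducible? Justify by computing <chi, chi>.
Not irreducible (reducible): <chi, chi> = 5 > 1.

<chi, chi> = (1/|G|) sum_C |C| * |chi(C)|^2 = (1/12)[1*|7|^2 + 3*|-1|^2 + 4*|exp(2*I*pi/3)|^2 + 4*|exp(-2*I*pi/3)|^2]
  = (1/12)[(49) + (3) + (4) + (4)] = 60/12 = 5.
(Exp terms are combined using exp(i*s)*conj(exp(i*t)) = exp(i*(s-t)), and sums of them are collapsed using the identity that for every m > 1 the m distinct m-th roots of unity sum to 0, e.g. 1 + exp(2*I*pi/3) + exp(-2*I*pi/3) = 0.)
A character is irreducible iff <chi, chi> = 1, so this representation is reducible.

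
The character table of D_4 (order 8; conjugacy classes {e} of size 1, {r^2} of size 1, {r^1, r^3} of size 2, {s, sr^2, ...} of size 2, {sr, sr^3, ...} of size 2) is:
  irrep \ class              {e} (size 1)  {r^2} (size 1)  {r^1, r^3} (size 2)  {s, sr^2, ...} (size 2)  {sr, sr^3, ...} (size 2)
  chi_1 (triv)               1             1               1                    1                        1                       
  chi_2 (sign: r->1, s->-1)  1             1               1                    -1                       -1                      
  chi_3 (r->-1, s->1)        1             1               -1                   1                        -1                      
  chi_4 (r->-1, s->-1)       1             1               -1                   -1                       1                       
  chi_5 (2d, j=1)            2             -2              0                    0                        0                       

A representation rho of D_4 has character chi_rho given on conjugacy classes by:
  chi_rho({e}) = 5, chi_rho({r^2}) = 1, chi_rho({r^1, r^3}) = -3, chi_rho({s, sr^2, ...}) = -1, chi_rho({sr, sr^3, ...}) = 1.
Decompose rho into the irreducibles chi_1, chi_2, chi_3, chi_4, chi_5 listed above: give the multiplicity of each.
Multiplicities: chi_1: 0, chi_2: 0, chi_3: 1, chi_4: 2, chi_5: 1.

Proof sketch: Use <chi_rho, chi> = (1/|G|) sum_C |C| * chi_rho(C) * conj(chi(C)) with |G| = 8 for each irreducible chi in the table:
  <chi_rho, chi_1> = (1/8)[1*(5)*conj(1) + 1*(1)*conj(1) + 2*(-3)*conj(1) + 2*(-1)*conj(1) + 2*(1)*conj(1)]
      = (1/8)[(5) + (1) + (-6) + (-2) + (2)] = 0/8 = 0
  <chi_rho, chi_2> = (1/8)[1*(5)*conj(1) + 1*(1)*conj(1) + 2*(-3)*conj(1) + 2*(-1)*conj(-1) + 2*(1)*conj(-1)]
      = (1/8)[(5) + (1) + (-6) + (2) + (-2)] = 0/8 = 0
  <chi_rho, chi_3> = (1/8)[1*(5)*conj(1) + 1*(1)*conj(1) + 2*(-3)*conj(-1) + 2*(-1)*conj(1) + 2*(1)*conj(-1)]
      = (1/8)[(5) + (1) + (6) + (-2) + (-2)] = 8/8 = 1
  <chi_rho, chi_4> = (1/8)[1*(5)*conj(1) + 1*(1)*conj(1) + 2*(-3)*conj(-1) + 2*(-1)*conj(-1) + 2*(1)*conj(1)]
      = (1/8)[(5) + (1) + (6) + (2) + (2)] = 16/8 = 2
  <chi_rho, chi_5> = (1/8)[1*(5)*conj(2) + 1*(1)*conj(-2) + 2*(-3)*conj(0) + 2*(-1)*conj(0) + 2*(1)*conj(0)]
      = (1/8)[(10) + (-2) + (0) + (0) + (0)] = 8/8 = 1
Dimension check: dim(rho) = sum (mult * dim) = 0*1 + 0*1 + 1*1 + 2*1 + 1*2 = 5 = chi_rho(e) = 5.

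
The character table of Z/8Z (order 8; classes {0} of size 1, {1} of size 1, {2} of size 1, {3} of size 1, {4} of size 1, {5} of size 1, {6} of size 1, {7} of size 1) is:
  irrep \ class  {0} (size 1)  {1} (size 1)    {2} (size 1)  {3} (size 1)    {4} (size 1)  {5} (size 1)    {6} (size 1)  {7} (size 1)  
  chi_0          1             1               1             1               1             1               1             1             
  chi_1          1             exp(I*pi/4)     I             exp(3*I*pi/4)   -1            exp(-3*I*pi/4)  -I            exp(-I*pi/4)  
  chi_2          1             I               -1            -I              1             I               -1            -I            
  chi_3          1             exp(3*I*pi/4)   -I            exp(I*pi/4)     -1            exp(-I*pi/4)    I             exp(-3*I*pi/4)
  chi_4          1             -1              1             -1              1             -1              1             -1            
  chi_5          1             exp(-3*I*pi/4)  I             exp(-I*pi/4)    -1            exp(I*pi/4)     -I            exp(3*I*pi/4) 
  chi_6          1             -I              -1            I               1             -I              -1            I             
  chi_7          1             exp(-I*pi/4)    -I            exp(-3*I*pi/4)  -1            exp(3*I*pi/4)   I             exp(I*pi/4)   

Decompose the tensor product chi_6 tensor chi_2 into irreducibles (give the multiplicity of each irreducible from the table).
chi_6 tensor chi_2 = chi_0 (all other irreducibles have multiplicity 0).

Derivation: The character of a tensor product is the pointwise product (chi_6 * chi_2)(C) = chi_6(C) * chi_2(C):
  {0}: (1)*(1), {1}: (-I)*(I), {2}: (-1)*(-1), {3}: (I)*(-I), {4}: (1)*(1), {5}: (-I)*(I), {6}: (-1)*(-1), {7}: (I)*(-I)
so (chi_6 * chi_2) takes values
  {0} -> 1, {1} -> 1, {2} -> 1, {3} -> 1, {4} -> 1, {5} -> 1, {6} -> 1, {7} -> 1.
Now take the inner product of this character with each irreducible chi from the table, <chi_6*chi_2, chi> = (1/8) sum_C |C| (chi_6*chi_2)(C) conj(chi(C)):
  <chi_6*chi_2, chi_0> = (1/8)[1*(1)*conj(1) + 1*(1)*conj(1) + 1*(1)*conj(1) + 1*(1)*conj(1) + 1*(1)*conj(1) + 1*(1)*conj(1) + 1*(1)*conj(1) + 1*(1)*conj(1)]
      = (1/8)[(1) + (1) + (1) + (1) + (1) + (1) + (1) + (1)] = 8/8 = 1
  <chi_6*chi_2, chi_1> = (1/8)[1*(1)*conj(1) + 1*(1)*conj(exp(I*pi/4)) + 1*(1)*conj(I) + 1*(1)*conj(exp(3*I*pi/4)) + 1*(1)*conj(-1) + 1*(1)*conj(exp(-3*I*pi/4)) + 1*(1)*conj(-I) + 1*(1)*conj(exp(-I*pi/4))]
      = (1/8)[(1) + (exp(-I*pi/4)) + (-I) + (exp(-3*I*pi/4)) + (-1) + (exp(3*I*pi/4)) + (I) + (exp(I*pi/4))] = 0/8 = 0
  <chi_6*chi_2, chi_2> = (1/8)[1*(1)*conj(1) + 1*(1)*conj(I) + 1*(1)*conj(-1) + 1*(1)*conj(-I) + 1*(1)*conj(1) + 1*(1)*conj(I) + 1*(1)*conj(-1) + 1*(1)*conj(-I)]
      = (1/8)[(1) + (-I) + (-1) + (I) + (1) + (-I) + (-1) + (I)] = 0/8 = 0
  <chi_6*chi_2, chi_3> = (1/8)[1*(1)*conj(1) + 1*(1)*conj(exp(3*I*pi/4)) + 1*(1)*conj(-I) + 1*(1)*conj(exp(I*pi/4)) + 1*(1)*conj(-1) + 1*(1)*conj(exp(-I*pi/4)) + 1*(1)*conj(I) + 1*(1)*conj(exp(-3*I*pi/4))]
      = (1/8)[(1) + (exp(-3*I*pi/4)) + (I) + (exp(-I*pi/4)) + (-1) + (exp(I*pi/4)) + (-I) + (exp(3*I*pi/4))] = 0/8 = 0
  <chi_6*chi_2, chi_4> = (1/8)[1*(1)*conj(1) + 1*(1)*conj(-1) + 1*(1)*conj(1) + 1*(1)*conj(-1) + 1*(1)*conj(1) + 1*(1)*conj(-1) + 1*(1)*conj(1) + 1*(1)*conj(-1)]
      = (1/8)[(1) + (-1) + (1) + (-1) + (1) + (-1) + (1) + (-1)] = 0/8 = 0
  <chi_6*chi_2, chi_5> = (1/8)[1*(1)*conj(1) + 1*(1)*conj(exp(-3*I*pi/4)) + 1*(1)*conj(I) + 1*(1)*conj(exp(-I*pi/4)) + 1*(1)*conj(-1) + 1*(1)*conj(exp(I*pi/4)) + 1*(1)*conj(-I) + 1*(1)*conj(exp(3*I*pi/4))]
      = (1/8)[(1) + (exp(3*I*pi/4)) + (-I) + (exp(I*pi/4)) + (-1) + (exp(-I*pi/4)) + (I) + (exp(-3*I*pi/4))] = 0/8 = 0
  <chi_6*chi_2, chi_6> = (1/8)[1*(1)*conj(1) + 1*(1)*conj(-I) + 1*(1)*conj(-1) + 1*(1)*conj(I) + 1*(1)*conj(1) + 1*(1)*conj(-I) + 1*(1)*conj(-1) + 1*(1)*conj(I)]
      = (1/8)[(1) + (I) + (-1) + (-I) + (1) + (I) + (-1) + (-I)] = 0/8 = 0
  <chi_6*chi_2, chi_7> = (1/8)[1*(1)*conj(1) + 1*(1)*conj(exp(-I*pi/4)) + 1*(1)*conj(-I) + 1*(1)*conj(exp(-3*I*pi/4)) + 1*(1)*conj(-1) + 1*(1)*conj(exp(3*I*pi/4)) + 1*(1)*conj(I) + 1*(1)*conj(exp(I*pi/4))]
      = (1/8)[(1) + (exp(I*pi/4)) + (I) + (exp(3*I*pi/4)) + (-1) + (exp(-3*I*pi/4)) + (-I) + (exp(-I*pi/4))] = 0/8 = 0
(Exp terms are combined using exp(i*s)*conj(exp(i*t)) = exp(i*(s-t)), and sums of them are collapsed using the identity that for every m > 1 the m distinct m-th roots of unity sum to 0, e.g. 1 + exp(2*I*pi/3) + exp(-2*I*pi/3) = 0.)
Hence the multiplicities are chi_0: 1. Dimension check: dim(chi_6)*dim(chi_2) = 1*1 = 1 and sum (mult * dim) = 1*1 = 1.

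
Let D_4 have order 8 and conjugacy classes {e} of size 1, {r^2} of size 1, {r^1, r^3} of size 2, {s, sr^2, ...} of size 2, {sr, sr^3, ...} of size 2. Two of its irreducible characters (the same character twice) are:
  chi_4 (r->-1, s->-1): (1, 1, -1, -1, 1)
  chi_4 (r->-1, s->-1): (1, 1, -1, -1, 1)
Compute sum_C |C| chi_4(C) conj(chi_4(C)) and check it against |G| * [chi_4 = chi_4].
Sum = 8 = |G| = 8; so <chi_4, chi_4> = 1 (norm-1 confirms irreducibility).

Details: Compute term by term over conjugacy classes (|C| * chi_4(C) * conj(chi_4(C))):
  1*(1)*conj(1) + 1*(1)*conj(1) + 2*(-1)*conj(-1) + 2*(-1)*conj(-1) + 2*(1)*conj(1)
  = (1) + (1) + (2) + (2) + (2)
  = 8.
Dividing by |G| = 8 gives 8/8 = 1, matching the row-orthogonality relation <chi_4, chi_4> = [chi_4 = chi_4].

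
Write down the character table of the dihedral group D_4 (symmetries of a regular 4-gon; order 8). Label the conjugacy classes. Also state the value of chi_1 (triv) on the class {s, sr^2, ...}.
Conjugacy classes: {e} of size 1, {r^2} of size 1, {r^1, r^3} of size 2, {s, sr^2, ...} of size 2, {sr, sr^3, ...} of size 2.
Character table:
  irrep \ class              {e} (size 1)  {r^2} (size 1)  {r^1, r^3} (size 2)  {s, sr^2, ...} (size 2)  {sr, sr^3, ...} (size 2)
  chi_1 (triv)               1             1               1                    1                        1                       
  chi_2 (sign: r->1, s->-1)  1             1               1                    -1                       -1                      
  chi_3 (r->-1, s->1)        1             1               -1                   1                        -1                      
  chi_4 (r->-1, s->-1)       1             1               -1                   -1                       1                       
  chi_5 (2d, j=1)            2             -2              0                    0                        0                       

Spot check: chi_1 (triv) on {s, sr^2, ...} = 1.

Solution. D_4 has order 2*4 = 8 with 5 conjugacy classes, hence 5 irreducibles. Sum of squared dims 1 + 1 + 1 + 1 + 4 = 8 = |G|. Linear characters come from the abelianisation; the 2-dimensional irreps have character r^k -> 2*cos(2*pi*j*k/4), reflections -> 0.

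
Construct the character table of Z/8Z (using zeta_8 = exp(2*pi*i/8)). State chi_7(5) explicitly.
Character table of Z/8Z (irreps indexed chi_0,...,chi_7 with chi_k(m) = zeta_8^(k*m), zeta_8 = exp(2*pi*i/8)):
  irrep \ class  {0} (size 1)  {1} (size 1)    {2} (size 1)  {3} (size 1)    {4} (size 1)  {5} (size 1)    {6} (size 1)  {7} (size 1)  
  chi_0          1             1               1             1               1             1               1             1             
  chi_1          1             exp(I*pi/4)     I             exp(3*I*pi/4)   -1            exp(-3*I*pi/4)  -I            exp(-I*pi/4)  
  chi_2          1             I               -1            -I              1             I               -1            -I            
  chi_3          1             exp(3*I*pi/4)   -I            exp(I*pi/4)     -1            exp(-I*pi/4)    I             exp(-3*I*pi/4)
  chi_4          1             -1              1             -1              1             -1              1             -1            
  chi_5          1             exp(-3*I*pi/4)  I             exp(-I*pi/4)    -1            exp(I*pi/4)     -I            exp(3*I*pi/4) 
  chi_6          1             -I              -1            I               1             -I              -1            I             
  chi_7          1             exp(-I*pi/4)    -I            exp(-3*I*pi/4)  -1            exp(3*I*pi/4)   I             exp(I*pi/4)   

Spot check: chi_7(5) = zeta_8^(7*5) = zeta_8^35 = exp(3*I*pi/4).

Solution. Z/8Z is abelian, so all 8 irreducible complex representations are 1-dimensional. They are given by chi_k(m) = zeta_8^(k*m) for k = 0,...,7. Row orthogonality: sum_m chi_k(m) conj(chi_l(m)) = 8 * [k = l].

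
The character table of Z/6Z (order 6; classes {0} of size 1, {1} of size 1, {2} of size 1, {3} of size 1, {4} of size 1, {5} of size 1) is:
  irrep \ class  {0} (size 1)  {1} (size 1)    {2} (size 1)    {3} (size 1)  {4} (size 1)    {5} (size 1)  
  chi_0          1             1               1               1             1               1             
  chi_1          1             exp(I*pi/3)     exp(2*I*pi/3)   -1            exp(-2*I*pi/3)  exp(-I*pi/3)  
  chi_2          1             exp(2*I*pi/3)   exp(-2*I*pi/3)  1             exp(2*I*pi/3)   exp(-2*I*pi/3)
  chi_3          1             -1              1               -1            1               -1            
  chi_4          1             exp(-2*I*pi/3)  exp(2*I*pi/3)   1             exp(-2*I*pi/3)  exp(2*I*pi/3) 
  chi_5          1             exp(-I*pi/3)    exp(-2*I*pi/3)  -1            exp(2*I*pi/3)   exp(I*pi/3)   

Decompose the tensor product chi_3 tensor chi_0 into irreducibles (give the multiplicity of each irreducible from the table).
chi_3 tensor chi_0 = chi_3 (all other irreducibles have multiplicity 0).

The character of a tensor product is the pointwise product (chi_3 * chi_0)(C) = chi_3(C) * chi_0(C):
  {0}: (1)*(1), {1}: (-1)*(1), {2}: (1)*(1), {3}: (-1)*(1), {4}: (1)*(1), {5}: (-1)*(1)
so (chi_3 * chi_0) takes values
  {0} -> 1, {1} -> -1, {2} -> 1, {3} -> -1, {4} -> 1, {5} -> -1.
Now take the inner product of this character with each irreducible chi from the table, <chi_3*chi_0, chi> = (1/6) sum_C |C| (chi_3*chi_0)(C) conj(chi(C)):
  <chi_3*chi_0, chi_0> = (1/6)[1*(1)*conj(1) + 1*(-1)*conj(1) + 1*(1)*conj(1) + 1*(-1)*conj(1) + 1*(1)*conj(1) + 1*(-1)*conj(1)]
      = (1/6)[(1) + (-1) + (1) + (-1) + (1) + (-1)] = 0/6 = 0
  <chi_3*chi_0, chi_1> = (1/6)[1*(1)*conj(1) + 1*(-1)*conj(exp(I*pi/3)) + 1*(1)*conj(exp(2*I*pi/3)) + 1*(-1)*conj(-1) + 1*(1)*conj(exp(-2*I*pi/3)) + 1*(-1)*conj(exp(-I*pi/3))]
      = (1/6)[(1) + (-exp(-I*pi/3)) + (exp(-2*I*pi/3)) + (1) + (exp(2*I*pi/3)) + (-exp(I*pi/3))] = 0/6 = 0
  <chi_3*chi_0, chi_2> = (1/6)[1*(1)*conj(1) + 1*(-1)*conj(exp(2*I*pi/3)) + 1*(1)*conj(exp(-2*I*pi/3)) + 1*(-1)*conj(1) + 1*(1)*conj(exp(2*I*pi/3)) + 1*(-1)*conj(exp(-2*I*pi/3))]
      = (1/6)[(1) + (-exp(-2*I*pi/3)) + (exp(2*I*pi/3)) + (-1) + (exp(-2*I*pi/3)) + (-exp(2*I*pi/3))] = 0/6 = 0
  <chi_3*chi_0, chi_3> = (1/6)[1*(1)*conj(1) + 1*(-1)*conj(-1) + 1*(1)*conj(1) + 1*(-1)*conj(-1) + 1*(1)*conj(1) + 1*(-1)*conj(-1)]
      = (1/6)[(1) + (1) + (1) + (1) + (1) + (1)] = 6/6 = 1
  <chi_3*chi_0, chi_4> = (1/6)[1*(1)*conj(1) + 1*(-1)*conj(exp(-2*I*pi/3)) + 1*(1)*conj(exp(2*I*pi/3)) + 1*(-1)*conj(1) + 1*(1)*conj(exp(-2*I*pi/3)) + 1*(-1)*conj(exp(2*I*pi/3))]
      = (1/6)[(1) + (-exp(2*I*pi/3)) + (exp(-2*I*pi/3)) + (-1) + (exp(2*I*pi/3)) + (-exp(-2*I*pi/3))] = 0/6 = 0
  <chi_3*chi_0, chi_5> = (1/6)[1*(1)*conj(1) + 1*(-1)*conj(exp(-I*pi/3)) + 1*(1)*conj(exp(-2*I*pi/3)) + 1*(-1)*conj(-1) + 1*(1)*conj(exp(2*I*pi/3)) + 1*(-1)*conj(exp(I*pi/3))]
      = (1/6)[(1) + (-exp(I*pi/3)) + (exp(2*I*pi/3)) + (1) + (exp(-2*I*pi/3)) + (-exp(-I*pi/3))] = 0/6 = 0
(Exp terms are combined using exp(i*s)*conj(exp(i*t)) = exp(i*(s-t)), and sums of them are collapsed using the identity that for every m > 1 the m distinct m-th roots of unity sum to 0, e.g. 1 + exp(2*I*pi/3) + exp(-2*I*pi/3) = 0.)
Hence the multiplicities are chi_3: 1. Dimension check: dim(chi_3)*dim(chi_0) = 1*1 = 1 and sum (mult * dim) = 1*1 = 1.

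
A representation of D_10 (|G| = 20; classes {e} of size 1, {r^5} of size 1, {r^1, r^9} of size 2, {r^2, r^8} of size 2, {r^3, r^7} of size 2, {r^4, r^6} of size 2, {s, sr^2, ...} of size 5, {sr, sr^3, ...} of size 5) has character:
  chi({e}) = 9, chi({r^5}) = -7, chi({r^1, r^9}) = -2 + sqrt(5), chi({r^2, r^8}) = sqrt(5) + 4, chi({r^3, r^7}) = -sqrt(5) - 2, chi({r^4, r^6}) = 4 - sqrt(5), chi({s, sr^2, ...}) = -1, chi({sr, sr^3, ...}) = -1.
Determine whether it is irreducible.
Not irreducible (reducible): <chi, chi> = 13 > 1.

Solution. <chi, chi> = (1/|G|) sum_C |C| * |chi(C)|^2 = (1/20)[1*|9|^2 + 1*|-7|^2 + 2*|-2 + sqrt(5)|^2 + 2*|sqrt(5) + 4|^2 + 2*|-sqrt(5) - 2|^2 + 2*|4 - sqrt(5)|^2 + 5*|-1|^2 + 5*|-1|^2]
  = (1/20)[(81) + (49) + (18 - 8*sqrt(5)) + (16*sqrt(5) + 42) + (8*sqrt(5) + 18) + (42 - 16*sqrt(5)) + (5) + (5)] = 260/20 = 13.
A character is irreducible iff <chi, chi> = 1, so this representation is reducible.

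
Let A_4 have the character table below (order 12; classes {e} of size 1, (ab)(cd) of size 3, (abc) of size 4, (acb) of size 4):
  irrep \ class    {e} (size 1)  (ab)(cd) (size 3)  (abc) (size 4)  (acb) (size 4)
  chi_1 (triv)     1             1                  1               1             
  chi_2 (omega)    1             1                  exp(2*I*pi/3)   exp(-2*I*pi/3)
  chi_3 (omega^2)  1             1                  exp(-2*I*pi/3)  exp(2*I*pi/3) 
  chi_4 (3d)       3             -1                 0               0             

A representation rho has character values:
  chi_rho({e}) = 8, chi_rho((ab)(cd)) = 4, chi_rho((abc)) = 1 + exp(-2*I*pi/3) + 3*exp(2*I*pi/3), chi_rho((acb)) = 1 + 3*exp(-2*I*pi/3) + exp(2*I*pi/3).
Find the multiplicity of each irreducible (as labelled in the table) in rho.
Multiplicities: chi_1: 1, chi_2: 3, chi_3: 1, chi_4: 1.

Argument: Use <chi_rho, chi> = (1/|G|) sum_C |C| * chi_rho(C) * conj(chi(C)) with |G| = 12 for each irreducible chi in the table:
  <chi_rho, chi_1> = (1/12)[1*(8)*conj(1) + 3*(4)*conj(1) + 4*(1 + exp(-2*I*pi/3) + 3*exp(2*I*pi/3))*conj(1) + 4*(1 + 3*exp(-2*I*pi/3) + exp(2*I*pi/3))*conj(1)]
      = (1/12)[(8) + (12) + (4 + 4*exp(-2*I*pi/3) + 12*exp(2*I*pi/3)) + (4 + 12*exp(-2*I*pi/3) + 4*exp(2*I*pi/3))] = 12/12 = 1
  <chi_rho, chi_2> = (1/12)[1*(8)*conj(1) + 3*(4)*conj(1) + 4*(1 + exp(-2*I*pi/3) + 3*exp(2*I*pi/3))*conj(exp(2*I*pi/3)) + 4*(1 + 3*exp(-2*I*pi/3) + exp(2*I*pi/3))*conj(exp(-2*I*pi/3))]
      = (1/12)[(8) + (12) + (8) + (8)] = 36/12 = 3
  <chi_rho, chi_3> = (1/12)[1*(8)*conj(1) + 3*(4)*conj(1) + 4*(1 + exp(-2*I*pi/3) + 3*exp(2*I*pi/3))*conj(exp(-2*I*pi/3)) + 4*(1 + 3*exp(-2*I*pi/3) + exp(2*I*pi/3))*conj(exp(2*I*pi/3))]
      = (1/12)[(8) + (12) + (4 + 12*exp(-2*I*pi/3) + 4*exp(2*I*pi/3)) + (4 + 4*exp(-2*I*pi/3) + 12*exp(2*I*pi/3))] = 12/12 = 1
  <chi_rho, chi_4> = (1/12)[1*(8)*conj(3) + 3*(4)*conj(-1) + 4*(1 + exp(-2*I*pi/3) + 3*exp(2*I*pi/3))*conj(0) + 4*(1 + 3*exp(-2*I*pi/3) + exp(2*I*pi/3))*conj(0)]
      = (1/12)[(24) + (-12) + (0) + (0)] = 12/12 = 1
(Exp terms are combined using exp(i*s)*conj(exp(i*t)) = exp(i*(s-t)), and sums of them are collapsed using the identity that for every m > 1 the m distinct m-th roots of unity sum to 0, e.g. 1 + exp(2*I*pi/3) + exp(-2*I*pi/3) = 0.)
Dimension check: dim(rho) = sum (mult * dim) = 1*1 + 3*1 + 1*1 + 1*3 = 8 = chi_rho(e) = 8.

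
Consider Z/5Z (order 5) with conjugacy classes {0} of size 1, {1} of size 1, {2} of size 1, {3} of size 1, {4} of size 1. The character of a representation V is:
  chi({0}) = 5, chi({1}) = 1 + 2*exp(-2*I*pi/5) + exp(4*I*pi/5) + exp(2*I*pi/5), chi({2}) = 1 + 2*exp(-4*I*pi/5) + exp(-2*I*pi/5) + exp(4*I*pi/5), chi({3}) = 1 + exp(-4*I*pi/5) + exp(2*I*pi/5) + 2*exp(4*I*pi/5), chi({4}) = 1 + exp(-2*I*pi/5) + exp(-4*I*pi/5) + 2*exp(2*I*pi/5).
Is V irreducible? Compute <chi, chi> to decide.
Not irreducible (reducible): <chi, chi> = 7 > 1.

Solution. <chi, chi> = (1/|G|) sum_C |C| * |chi(C)|^2 = (1/5)[1*|5|^2 + 1*|1 + 2*exp(-2*I*pi/5) + exp(4*I*pi/5) + exp(2*I*pi/5)|^2 + 1*|1 + 2*exp(-4*I*pi/5) + exp(-2*I*pi/5) + exp(4*I*pi/5)|^2 + 1*|1 + exp(-4*I*pi/5) + exp(2*I*pi/5) + 2*exp(4*I*pi/5)|^2 + 1*|1 + exp(-2*I*pi/5) + exp(-4*I*pi/5) + 2*exp(2*I*pi/5)|^2]
  = (1/5)[(25) + (7 + 4*exp(-2*I*pi/5) + 5*exp(-4*I*pi/5) + 5*exp(4*I*pi/5) + 4*exp(2*I*pi/5)) + (7 + 5*exp(-2*I*pi/5) + 4*exp(-4*I*pi/5) + 4*exp(4*I*pi/5) + 5*exp(2*I*pi/5)) + (7 + 5*exp(-2*I*pi/5) + 4*exp(-4*I*pi/5) + 4*exp(4*I*pi/5) + 5*exp(2*I*pi/5)) + (7 + 4*exp(-2*I*pi/5) + 5*exp(-4*I*pi/5) + 5*exp(4*I*pi/5) + 4*exp(2*I*pi/5))] = 35/5 = 7.
(Exp terms are combined using exp(i*s)*conj(exp(i*t)) = exp(i*(s-t)), and sums of them are collapsed using the identity that for every m > 1 the m distinct m-th roots of unity sum to 0, e.g. 1 + exp(2*I*pi/3) + exp(-2*I*pi/3) = 0.)
A character is irreducible iff <chi, chi> = 1, so this representation is reducible.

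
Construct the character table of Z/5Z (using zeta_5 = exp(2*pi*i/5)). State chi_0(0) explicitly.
Character table of Z/5Z (irreps indexed chi_0,...,chi_4 with chi_k(m) = zeta_5^(k*m), zeta_5 = exp(2*pi*i/5)):
  irrep \ class  {0} (size 1)  {1} (size 1)    {2} (size 1)    {3} (size 1)    {4} (size 1)  
  chi_0          1             1               1               1               1             
  chi_1          1             exp(2*I*pi/5)   exp(4*I*pi/5)   exp(-4*I*pi/5)  exp(-2*I*pi/5)
  chi_2          1             exp(4*I*pi/5)   exp(-2*I*pi/5)  exp(2*I*pi/5)   exp(-4*I*pi/5)
  chi_3          1             exp(-4*I*pi/5)  exp(2*I*pi/5)   exp(-2*I*pi/5)  exp(4*I*pi/5) 
  chi_4          1             exp(-2*I*pi/5)  exp(-4*I*pi/5)  exp(4*I*pi/5)   exp(2*I*pi/5) 

Spot check: chi_0(0) = zeta_5^(0*0) = zeta_5^0 = 1.

Working: Z/5Z is abelian, so all 5 irreducible complex representations are 1-dimensional. They are given by chi_k(m) = zeta_5^(k*m) for k = 0,...,4. Row orthogonality: sum_m chi_k(m) conj(chi_l(m)) = 5 * [k = l].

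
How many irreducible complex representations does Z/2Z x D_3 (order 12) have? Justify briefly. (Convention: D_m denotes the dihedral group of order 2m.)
6

Justification: The number of irreducible complex representations of a finite group equals its number of conjugacy classes. For a direct product, #classes(G x H) = #classes(G) * #classes(H). Z/2Z has 2 classes (abelian), D_3 has 3 classes, so 2 * 3 = 6, so Z/2Z x D_3 (order 12) has exactly 6 irreducible complex representations.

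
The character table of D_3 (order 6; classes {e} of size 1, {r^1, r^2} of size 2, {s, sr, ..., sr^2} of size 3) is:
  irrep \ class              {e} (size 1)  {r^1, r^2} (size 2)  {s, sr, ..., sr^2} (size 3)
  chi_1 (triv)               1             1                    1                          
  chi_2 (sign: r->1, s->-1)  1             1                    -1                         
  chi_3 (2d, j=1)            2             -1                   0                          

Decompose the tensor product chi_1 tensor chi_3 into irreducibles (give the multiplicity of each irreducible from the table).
chi_1 tensor chi_3 = chi_3 (all other irreducibles have multiplicity 0).

Reasoning: The character of a tensor product is the pointwise product (chi_1 * chi_3)(C) = chi_1(C) * chi_3(C):
  {e}: (1)*(2), {r^1, r^2}: (1)*(-1), {s, sr, ..., sr^2}: (1)*(0)
so (chi_1 * chi_3) takes values
  {e} -> 2, {r^1, r^2} -> -1, {s, sr, ..., sr^2} -> 0.
Now take the inner product of this character with each irreducible chi from the table, <chi_1*chi_3, chi> = (1/6) sum_C |C| (chi_1*chi_3)(C) conj(chi(C)):
  <chi_1*chi_3, chi_1> = (1/6)[1*(2)*conj(1) + 2*(-1)*conj(1) + 3*(0)*conj(1)]
      = (1/6)[(2) + (-2) + (0)] = 0/6 = 0
  <chi_1*chi_3, chi_2> = (1/6)[1*(2)*conj(1) + 2*(-1)*conj(1) + 3*(0)*conj(-1)]
      = (1/6)[(2) + (-2) + (0)] = 0/6 = 0
  <chi_1*chi_3, chi_3> = (1/6)[1*(2)*conj(2) + 2*(-1)*conj(-1) + 3*(0)*conj(0)]
      = (1/6)[(4) + (2) + (0)] = 6/6 = 1
Hence the multiplicities are chi_3: 1. Dimension check: dim(chi_1)*dim(chi_3) = 1*2 = 2 and sum (mult * dim) = 1*2 = 2.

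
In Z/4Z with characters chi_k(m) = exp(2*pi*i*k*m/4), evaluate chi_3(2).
chi_3(2) = zeta_4^6 = -1

Why: chi_3(2) = zeta_4^(3*2) = zeta_4^6. Since zeta_4^4 = 1, this equals zeta_4^2 = exp(2*pi*i*2/4) = -1.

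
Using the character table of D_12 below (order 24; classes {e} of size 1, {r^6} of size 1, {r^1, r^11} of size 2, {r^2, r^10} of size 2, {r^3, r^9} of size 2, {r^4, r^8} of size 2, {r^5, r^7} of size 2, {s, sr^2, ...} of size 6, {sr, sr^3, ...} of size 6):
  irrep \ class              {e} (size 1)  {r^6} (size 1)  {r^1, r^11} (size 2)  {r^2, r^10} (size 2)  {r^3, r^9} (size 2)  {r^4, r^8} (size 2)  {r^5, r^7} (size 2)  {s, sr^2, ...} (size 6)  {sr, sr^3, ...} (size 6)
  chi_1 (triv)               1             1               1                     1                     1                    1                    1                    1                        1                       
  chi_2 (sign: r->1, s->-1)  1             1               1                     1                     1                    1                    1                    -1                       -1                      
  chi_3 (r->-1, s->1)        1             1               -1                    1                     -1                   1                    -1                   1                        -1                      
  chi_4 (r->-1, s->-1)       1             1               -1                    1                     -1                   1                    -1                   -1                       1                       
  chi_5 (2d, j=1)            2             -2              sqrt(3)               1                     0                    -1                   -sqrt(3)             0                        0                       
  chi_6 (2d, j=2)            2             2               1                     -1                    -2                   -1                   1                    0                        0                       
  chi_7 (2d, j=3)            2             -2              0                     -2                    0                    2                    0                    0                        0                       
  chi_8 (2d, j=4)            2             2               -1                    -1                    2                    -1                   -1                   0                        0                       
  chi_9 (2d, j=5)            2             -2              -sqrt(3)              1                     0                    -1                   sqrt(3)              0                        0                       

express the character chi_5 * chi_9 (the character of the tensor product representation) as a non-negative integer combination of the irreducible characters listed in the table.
chi_5 tensor chi_9 = chi_3 + chi_4 + chi_8 (all other irreducibles have multiplicity 0).

Details: The character of a tensor product is the pointwise product (chi_5 * chi_9)(C) = chi_5(C) * chi_9(C):
  {e}: (2)*(2), {r^6}: (-2)*(-2), {r^1, r^11}: (sqrt(3))*(-sqrt(3)), {r^2, r^10}: (1)*(1), {r^3, r^9}: (0)*(0), {r^4, r^8}: (-1)*(-1), {r^5, r^7}: (-sqrt(3))*(sqrt(3)), {s, sr^2, ...}: (0)*(0), {sr, sr^3, ...}: (0)*(0)
so (chi_5 * chi_9) takes values
  {e} -> 4, {r^6} -> 4, {r^1, r^11} -> -3, {r^2, r^10} -> 1, {r^3, r^9} -> 0, {r^4, r^8} -> 1, {r^5, r^7} -> -3, {s, sr^2, ...} -> 0, {sr, sr^3, ...} -> 0.
Now take the inner product of this character with each irreducible chi from the table, <chi_5*chi_9, chi> = (1/24) sum_C |C| (chi_5*chi_9)(C) conj(chi(C)):
  <chi_5*chi_9, chi_1> = (1/24)[1*(4)*conj(1) + 1*(4)*conj(1) + 2*(-3)*conj(1) + 2*(1)*conj(1) + 2*(0)*conj(1) + 2*(1)*conj(1) + 2*(-3)*conj(1) + 6*(0)*conj(1) + 6*(0)*conj(1)]
      = (1/24)[(4) + (4) + (-6) + (2) + (0) + (2) + (-6) + (0) + (0)] = 0/24 = 0
  <chi_5*chi_9, chi_2> = (1/24)[1*(4)*conj(1) + 1*(4)*conj(1) + 2*(-3)*conj(1) + 2*(1)*conj(1) + 2*(0)*conj(1) + 2*(1)*conj(1) + 2*(-3)*conj(1) + 6*(0)*conj(-1) + 6*(0)*conj(-1)]
      = (1/24)[(4) + (4) + (-6) + (2) + (0) + (2) + (-6) + (0) + (0)] = 0/24 = 0
  <chi_5*chi_9, chi_3> = (1/24)[1*(4)*conj(1) + 1*(4)*conj(1) + 2*(-3)*conj(-1) + 2*(1)*conj(1) + 2*(0)*conj(-1) + 2*(1)*conj(1) + 2*(-3)*conj(-1) + 6*(0)*conj(1) + 6*(0)*conj(-1)]
      = (1/24)[(4) + (4) + (6) + (2) + (0) + (2) + (6) + (0) + (0)] = 24/24 = 1
  <chi_5*chi_9, chi_4> = (1/24)[1*(4)*conj(1) + 1*(4)*conj(1) + 2*(-3)*conj(-1) + 2*(1)*conj(1) + 2*(0)*conj(-1) + 2*(1)*conj(1) + 2*(-3)*conj(-1) + 6*(0)*conj(-1) + 6*(0)*conj(1)]
      = (1/24)[(4) + (4) + (6) + (2) + (0) + (2) + (6) + (0) + (0)] = 24/24 = 1
  <chi_5*chi_9, chi_5> = (1/24)[1*(4)*conj(2) + 1*(4)*conj(-2) + 2*(-3)*conj(sqrt(3)) + 2*(1)*conj(1) + 2*(0)*conj(0) + 2*(1)*conj(-1) + 2*(-3)*conj(-sqrt(3)) + 6*(0)*conj(0) + 6*(0)*conj(0)]
      = (1/24)[(8) + (-8) + (-6*sqrt(3)) + (2) + (0) + (-2) + (6*sqrt(3)) + (0) + (0)] = 0/24 = 0
  <chi_5*chi_9, chi_6> = (1/24)[1*(4)*conj(2) + 1*(4)*conj(2) + 2*(-3)*conj(1) + 2*(1)*conj(-1) + 2*(0)*conj(-2) + 2*(1)*conj(-1) + 2*(-3)*conj(1) + 6*(0)*conj(0) + 6*(0)*conj(0)]
      = (1/24)[(8) + (8) + (-6) + (-2) + (0) + (-2) + (-6) + (0) + (0)] = 0/24 = 0
  <chi_5*chi_9, chi_7> = (1/24)[1*(4)*conj(2) + 1*(4)*conj(-2) + 2*(-3)*conj(0) + 2*(1)*conj(-2) + 2*(0)*conj(0) + 2*(1)*conj(2) + 2*(-3)*conj(0) + 6*(0)*conj(0) + 6*(0)*conj(0)]
      = (1/24)[(8) + (-8) + (0) + (-4) + (0) + (4) + (0) + (0) + (0)] = 0/24 = 0
  <chi_5*chi_9, chi_8> = (1/24)[1*(4)*conj(2) + 1*(4)*conj(2) + 2*(-3)*conj(-1) + 2*(1)*conj(-1) + 2*(0)*conj(2) + 2*(1)*conj(-1) + 2*(-3)*conj(-1) + 6*(0)*conj(0) + 6*(0)*conj(0)]
      = (1/24)[(8) + (8) + (6) + (-2) + (0) + (-2) + (6) + (0) + (0)] = 24/24 = 1
  <chi_5*chi_9, chi_9> = (1/24)[1*(4)*conj(2) + 1*(4)*conj(-2) + 2*(-3)*conj(-sqrt(3)) + 2*(1)*conj(1) + 2*(0)*conj(0) + 2*(1)*conj(-1) + 2*(-3)*conj(sqrt(3)) + 6*(0)*conj(0) + 6*(0)*conj(0)]
      = (1/24)[(8) + (-8) + (6*sqrt(3)) + (2) + (0) + (-2) + (-6*sqrt(3)) + (0) + (0)] = 0/24 = 0
Hence the multiplicities are chi_3: 1, chi_4: 1, chi_8: 1. Dimension check: dim(chi_5)*dim(chi_9) = 2*2 = 4 and sum (mult * dim) = 1*1 + 1*1 + 1*2 = 4.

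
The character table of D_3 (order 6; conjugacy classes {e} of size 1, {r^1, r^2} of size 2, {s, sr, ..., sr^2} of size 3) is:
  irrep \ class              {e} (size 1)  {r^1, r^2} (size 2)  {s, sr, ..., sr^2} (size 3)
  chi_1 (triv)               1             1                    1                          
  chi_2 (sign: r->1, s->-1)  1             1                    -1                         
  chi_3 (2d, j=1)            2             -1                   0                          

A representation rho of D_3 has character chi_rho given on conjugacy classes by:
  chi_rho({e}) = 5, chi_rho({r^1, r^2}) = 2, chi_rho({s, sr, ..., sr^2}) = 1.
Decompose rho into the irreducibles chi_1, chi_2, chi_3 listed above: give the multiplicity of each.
Multiplicities: chi_1: 2, chi_2: 1, chi_3: 1.

Working: Use <chi_rho, chi> = (1/|G|) sum_C |C| * chi_rho(C) * conj(chi(C)) with |G| = 6 for each irreducible chi in the table:
  <chi_rho, chi_1> = (1/6)[1*(5)*conj(1) + 2*(2)*conj(1) + 3*(1)*conj(1)]
      = (1/6)[(5) + (4) + (3)] = 12/6 = 2
  <chi_rho, chi_2> = (1/6)[1*(5)*conj(1) + 2*(2)*conj(1) + 3*(1)*conj(-1)]
      = (1/6)[(5) + (4) + (-3)] = 6/6 = 1
  <chi_rho, chi_3> = (1/6)[1*(5)*conj(2) + 2*(2)*conj(-1) + 3*(1)*conj(0)]
      = (1/6)[(10) + (-4) + (0)] = 6/6 = 1
Dimension check: dim(rho) = sum (mult * dim) = 2*1 + 1*1 + 1*2 = 5 = chi_rho(e) = 5.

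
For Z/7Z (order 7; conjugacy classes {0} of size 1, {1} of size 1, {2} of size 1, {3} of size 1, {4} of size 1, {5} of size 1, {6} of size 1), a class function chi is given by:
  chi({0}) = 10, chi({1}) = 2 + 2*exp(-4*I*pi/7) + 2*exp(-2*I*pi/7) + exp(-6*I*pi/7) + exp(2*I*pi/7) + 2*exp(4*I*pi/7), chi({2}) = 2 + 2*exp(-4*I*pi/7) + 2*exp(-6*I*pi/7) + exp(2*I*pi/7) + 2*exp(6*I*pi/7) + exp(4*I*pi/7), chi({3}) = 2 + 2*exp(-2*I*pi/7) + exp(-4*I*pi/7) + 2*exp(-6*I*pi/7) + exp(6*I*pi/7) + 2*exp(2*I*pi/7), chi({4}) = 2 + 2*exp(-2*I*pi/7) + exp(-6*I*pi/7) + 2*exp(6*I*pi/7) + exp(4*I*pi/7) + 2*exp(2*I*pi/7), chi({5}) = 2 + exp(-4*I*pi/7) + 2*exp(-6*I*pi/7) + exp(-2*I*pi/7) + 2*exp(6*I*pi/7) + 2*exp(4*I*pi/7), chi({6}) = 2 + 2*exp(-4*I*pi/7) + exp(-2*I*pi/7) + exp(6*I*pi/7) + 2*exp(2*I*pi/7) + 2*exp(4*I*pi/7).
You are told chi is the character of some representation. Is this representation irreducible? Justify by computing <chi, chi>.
Not irreducible (reducible): <chi, chi> = 18 > 1.

Argument: <chi, chi> = (1/|G|) sum_C |C| * |chi(C)|^2 = (1/7)[1*|10|^2 + 1*|2 + 2*exp(-4*I*pi/7) + 2*exp(-2*I*pi/7) + exp(-6*I*pi/7) + exp(2*I*pi/7) + 2*exp(4*I*pi/7)|^2 + 1*|2 + 2*exp(-4*I*pi/7) + 2*exp(-6*I*pi/7) + exp(2*I*pi/7) + 2*exp(6*I*pi/7) + exp(4*I*pi/7)|^2 + 1*|2 + 2*exp(-2*I*pi/7) + exp(-4*I*pi/7) + 2*exp(-6*I*pi/7) + exp(6*I*pi/7) + 2*exp(2*I*pi/7)|^2 + 1*|2 + 2*exp(-2*I*pi/7) + exp(-6*I*pi/7) + 2*exp(6*I*pi/7) + exp(4*I*pi/7) + 2*exp(2*I*pi/7)|^2 + 1*|2 + exp(-4*I*pi/7) + 2*exp(-6*I*pi/7) + exp(-2*I*pi/7) + 2*exp(6*I*pi/7) + 2*exp(4*I*pi/7)|^2 + 1*|2 + 2*exp(-4*I*pi/7) + exp(-2*I*pi/7) + exp(6*I*pi/7) + 2*exp(2*I*pi/7) + 2*exp(4*I*pi/7)|^2]
  = (1/7)[(100) + (18 + 14*exp(-4*I*pi/7) + 14*exp(-2*I*pi/7) + 13*exp(-6*I*pi/7) + 13*exp(6*I*pi/7) + 14*exp(2*I*pi/7) + 14*exp(4*I*pi/7)) + (18 + 14*exp(-4*I*pi/7) + 13*exp(-2*I*pi/7) + 14*exp(-6*I*pi/7) + 14*exp(6*I*pi/7) + 13*exp(2*I*pi/7) + 14*exp(4*I*pi/7)) + (18 + 13*exp(-4*I*pi/7) + 14*exp(-2*I*pi/7) + 14*exp(-6*I*pi/7) + 14*exp(6*I*pi/7) + 14*exp(2*I*pi/7) + 13*exp(4*I*pi/7)) + (18 + 13*exp(-4*I*pi/7) + 14*exp(-2*I*pi/7) + 14*exp(-6*I*pi/7) + 14*exp(6*I*pi/7) + 14*exp(2*I*pi/7) + 13*exp(4*I*pi/7)) + (18 + 14*exp(-4*I*pi/7) + 13*exp(-2*I*pi/7) + 14*exp(-6*I*pi/7) + 14*exp(6*I*pi/7) + 13*exp(2*I*pi/7) + 14*exp(4*I*pi/7)) + (18 + 14*exp(-4*I*pi/7) + 14*exp(-2*I*pi/7) + 13*exp(-6*I*pi/7) + 13*exp(6*I*pi/7) + 14*exp(2*I*pi/7) + 14*exp(4*I*pi/7))] = 126/7 = 18.
(Exp terms are combined using exp(i*s)*conj(exp(i*t)) = exp(i*(s-t)), and sums of them are collapsed using the identity that for every m > 1 the m distinct m-th roots of unity sum to 0, e.g. 1 + exp(2*I*pi/3) + exp(-2*I*pi/3) = 0.)
A character is irreducible iff <chi, chi> = 1, so this representation is reducible.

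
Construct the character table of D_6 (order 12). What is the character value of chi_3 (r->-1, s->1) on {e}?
Conjugacy classes: {e} of size 1, {r^3} of size 1, {r^1, r^5} of size 2, {r^2, r^4} of size 2, {s, sr^2, ...} of size 3, {sr, sr^3, ...} of size 3.
Character table:
  irrep \ class              {e} (size 1)  {r^3} (size 1)  {r^1, r^5} (size 2)  {r^2, r^4} (size 2)  {s, sr^2, ...} (size 3)  {sr, sr^3, ...} (size 3)
  chi_1 (triv)               1             1               1                    1                    1                        1                       
  chi_2 (sign: r->1, s->-1)  1             1               1                    1                    -1                       -1                      
  chi_3 (r->-1, s->1)        1             -1              -1                   1                    1                        -1                      
  chi_4 (r->-1, s->-1)       1             -1              -1                   1                    -1                       1                       
  chi_5 (2d, j=1)            2             -2              1                    -1                   0                        0                       
  chi_6 (2d, j=2)            2             2               -1                   -1                   0                        0                       

Spot check: chi_3 (r->-1, s->1) on {e} = 1.

Argument: D_6 has order 2*6 = 12 with 6 conjugacy classes, hence 6 irreducibles. Sum of squared dims 1 + 1 + 1 + 1 + 4 + 4 = 12 = |G|. Linear characters come from the abelianisation; the 2-dimensional irreps have character r^k -> 2*cos(2*pi*j*k/6), reflections -> 0.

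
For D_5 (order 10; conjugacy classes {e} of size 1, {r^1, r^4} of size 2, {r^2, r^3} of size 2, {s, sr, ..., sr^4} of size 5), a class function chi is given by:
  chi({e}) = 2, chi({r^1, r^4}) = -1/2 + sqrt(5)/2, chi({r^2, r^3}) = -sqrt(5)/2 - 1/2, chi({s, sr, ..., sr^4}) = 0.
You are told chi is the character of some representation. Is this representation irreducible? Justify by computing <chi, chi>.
Irreducible: <chi, chi> = 1.

Solution. <chi, chi> = (1/|G|) sum_C |C| * |chi(C)|^2 = (1/10)[1*|2|^2 + 2*|-1/2 + sqrt(5)/2|^2 + 2*|-sqrt(5)/2 - 1/2|^2 + 5*|0|^2]
  = (1/10)[(4) + (3 - sqrt(5)) + (sqrt(5) + 3) + (0)] = 10/10 = 1.
A character is irreducible iff <chi, chi> = 1, so this representation is irreducible.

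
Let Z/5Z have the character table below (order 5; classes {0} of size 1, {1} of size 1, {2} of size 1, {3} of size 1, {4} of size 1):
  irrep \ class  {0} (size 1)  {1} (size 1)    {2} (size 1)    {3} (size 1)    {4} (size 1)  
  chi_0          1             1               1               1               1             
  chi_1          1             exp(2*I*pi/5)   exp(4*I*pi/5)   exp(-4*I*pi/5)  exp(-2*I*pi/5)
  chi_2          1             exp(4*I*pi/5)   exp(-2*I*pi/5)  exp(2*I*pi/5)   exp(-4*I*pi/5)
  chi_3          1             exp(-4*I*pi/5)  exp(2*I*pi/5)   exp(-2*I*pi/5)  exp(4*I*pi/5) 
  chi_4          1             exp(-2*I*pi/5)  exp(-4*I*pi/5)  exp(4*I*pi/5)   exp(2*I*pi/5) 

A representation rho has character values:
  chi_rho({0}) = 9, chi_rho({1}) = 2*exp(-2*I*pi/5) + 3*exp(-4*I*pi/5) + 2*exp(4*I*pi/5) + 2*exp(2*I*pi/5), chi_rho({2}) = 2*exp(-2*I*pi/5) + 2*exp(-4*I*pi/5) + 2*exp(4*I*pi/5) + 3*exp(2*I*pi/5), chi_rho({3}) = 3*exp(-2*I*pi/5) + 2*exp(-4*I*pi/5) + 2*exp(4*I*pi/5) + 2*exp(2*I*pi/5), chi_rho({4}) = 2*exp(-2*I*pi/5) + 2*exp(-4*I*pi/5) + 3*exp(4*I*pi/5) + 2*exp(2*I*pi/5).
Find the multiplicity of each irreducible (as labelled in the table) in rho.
Multiplicities: chi_0: 0, chi_1: 2, chi_2: 2, chi_3: 3, chi_4: 2.

Justification: Use <chi_rho, chi> = (1/|G|) sum_C |C| * chi_rho(C) * conj(chi(C)) with |G| = 5 for each irreducible chi in the table:
  <chi_rho, chi_0> = (1/5)[1*(9)*conj(1) + 1*(2*exp(-2*I*pi/5) + 3*exp(-4*I*pi/5) + 2*exp(4*I*pi/5) + 2*exp(2*I*pi/5))*conj(1) + 1*(2*exp(-2*I*pi/5) + 2*exp(-4*I*pi/5) + 2*exp(4*I*pi/5) + 3*exp(2*I*pi/5))*conj(1) + 1*(3*exp(-2*I*pi/5) + 2*exp(-4*I*pi/5) + 2*exp(4*I*pi/5) + 2*exp(2*I*pi/5))*conj(1) + 1*(2*exp(-2*I*pi/5) + 2*exp(-4*I*pi/5) + 3*exp(4*I*pi/5) + 2*exp(2*I*pi/5))*conj(1)]
      = (1/5)[(9) + (2*exp(-2*I*pi/5) + 3*exp(-4*I*pi/5) + 2*exp(4*I*pi/5) + 2*exp(2*I*pi/5)) + (2*exp(-2*I*pi/5) + 2*exp(-4*I*pi/5) + 2*exp(4*I*pi/5) + 3*exp(2*I*pi/5)) + (3*exp(-2*I*pi/5) + 2*exp(-4*I*pi/5) + 2*exp(4*I*pi/5) + 2*exp(2*I*pi/5)) + (2*exp(-2*I*pi/5) + 2*exp(-4*I*pi/5) + 3*exp(4*I*pi/5) + 2*exp(2*I*pi/5))] = 0/5 = 0
  <chi_rho, chi_1> = (1/5)[1*(9)*conj(1) + 1*(2*exp(-2*I*pi/5) + 3*exp(-4*I*pi/5) + 2*exp(4*I*pi/5) + 2*exp(2*I*pi/5))*conj(exp(2*I*pi/5)) + 1*(2*exp(-2*I*pi/5) + 2*exp(-4*I*pi/5) + 2*exp(4*I*pi/5) + 3*exp(2*I*pi/5))*conj(exp(4*I*pi/5)) + 1*(3*exp(-2*I*pi/5) + 2*exp(-4*I*pi/5) + 2*exp(4*I*pi/5) + 2*exp(2*I*pi/5))*conj(exp(-4*I*pi/5)) + 1*(2*exp(-2*I*pi/5) + 2*exp(-4*I*pi/5) + 3*exp(4*I*pi/5) + 2*exp(2*I*pi/5))*conj(exp(-2*I*pi/5))]
      = (1/5)[(9) + (2 + 2*exp(-4*I*pi/5) + 3*exp(4*I*pi/5) + 2*exp(2*I*pi/5)) + (2 + 3*exp(-2*I*pi/5) + 2*exp(4*I*pi/5) + 2*exp(2*I*pi/5)) + (2 + 2*exp(-2*I*pi/5) + 2*exp(-4*I*pi/5) + 3*exp(2*I*pi/5)) + (2 + 2*exp(-2*I*pi/5) + 3*exp(-4*I*pi/5) + 2*exp(4*I*pi/5))] = 10/5 = 2
  <chi_rho, chi_2> = (1/5)[1*(9)*conj(1) + 1*(2*exp(-2*I*pi/5) + 3*exp(-4*I*pi/5) + 2*exp(4*I*pi/5) + 2*exp(2*I*pi/5))*conj(exp(4*I*pi/5)) + 1*(2*exp(-2*I*pi/5) + 2*exp(-4*I*pi/5) + 2*exp(4*I*pi/5) + 3*exp(2*I*pi/5))*conj(exp(-2*I*pi/5)) + 1*(3*exp(-2*I*pi/5) + 2*exp(-4*I*pi/5) + 2*exp(4*I*pi/5) + 2*exp(2*I*pi/5))*conj(exp(2*I*pi/5)) + 1*(2*exp(-2*I*pi/5) + 2*exp(-4*I*pi/5) + 3*exp(4*I*pi/5) + 2*exp(2*I*pi/5))*conj(exp(-4*I*pi/5))]
      = (1/5)[(9) + (2 + 2*exp(-2*I*pi/5) + 2*exp(4*I*pi/5) + 3*exp(2*I*pi/5)) + (2 + 2*exp(-2*I*pi/5) + 2*exp(-4*I*pi/5) + 3*exp(4*I*pi/5)) + (2 + 3*exp(-4*I*pi/5) + 2*exp(4*I*pi/5) + 2*exp(2*I*pi/5)) + (2 + 3*exp(-2*I*pi/5) + 2*exp(-4*I*pi/5) + 2*exp(2*I*pi/5))] = 10/5 = 2
  <chi_rho, chi_3> = (1/5)[1*(9)*conj(1) + 1*(2*exp(-2*I*pi/5) + 3*exp(-4*I*pi/5) + 2*exp(4*I*pi/5) + 2*exp(2*I*pi/5))*conj(exp(-4*I*pi/5)) + 1*(2*exp(-2*I*pi/5) + 2*exp(-4*I*pi/5) + 2*exp(4*I*pi/5) + 3*exp(2*I*pi/5))*conj(exp(2*I*pi/5)) + 1*(3*exp(-2*I*pi/5) + 2*exp(-4*I*pi/5) + 2*exp(4*I*pi/5) + 2*exp(2*I*pi/5))*conj(exp(-2*I*pi/5)) + 1*(2*exp(-2*I*pi/5) + 2*exp(-4*I*pi/5) + 3*exp(4*I*pi/5) + 2*exp(2*I*pi/5))*conj(exp(4*I*pi/5))]
      = (1/5)[(9) + (3 + 2*exp(-2*I*pi/5) + 2*exp(-4*I*pi/5) + 2*exp(2*I*pi/5)) + (3 + 2*exp(-4*I*pi/5) + 2*exp(4*I*pi/5) + 2*exp(2*I*pi/5)) + (3 + 2*exp(-2*I*pi/5) + 2*exp(-4*I*pi/5) + 2*exp(4*I*pi/5)) + (3 + 2*exp(-2*I*pi/5) + 2*exp(4*I*pi/5) + 2*exp(2*I*pi/5))] = 15/5 = 3
  <chi_rho, chi_4> = (1/5)[1*(9)*conj(1) + 1*(2*exp(-2*I*pi/5) + 3*exp(-4*I*pi/5) + 2*exp(4*I*pi/5) + 2*exp(2*I*pi/5))*conj(exp(-2*I*pi/5)) + 1*(2*exp(-2*I*pi/5) + 2*exp(-4*I*pi/5) + 2*exp(4*I*pi/5) + 3*exp(2*I*pi/5))*conj(exp(-4*I*pi/5)) + 1*(3*exp(-2*I*pi/5) + 2*exp(-4*I*pi/5) + 2*exp(4*I*pi/5) + 2*exp(2*I*pi/5))*conj(exp(4*I*pi/5)) + 1*(2*exp(-2*I*pi/5) + 2*exp(-4*I*pi/5) + 3*exp(4*I*pi/5) + 2*exp(2*I*pi/5))*conj(exp(2*I*pi/5))]
      = (1/5)[(9) + (2 + 3*exp(-2*I*pi/5) + 2*exp(-4*I*pi/5) + 2*exp(4*I*pi/5)) + (2 + 2*exp(-2*I*pi/5) + 3*exp(-4*I*pi/5) + 2*exp(2*I*pi/5)) + (2 + 2*exp(-2*I*pi/5) + 3*exp(4*I*pi/5) + 2*exp(2*I*pi/5)) + (2 + 2*exp(-4*I*pi/5) + 2*exp(4*I*pi/5) + 3*exp(2*I*pi/5))] = 10/5 = 2
(Exp terms are combined using exp(i*s)*conj(exp(i*t)) = exp(i*(s-t)), and sums of them are collapsed using the identity that for every m > 1 the m distinct m-th roots of unity sum to 0, e.g. 1 + exp(2*I*pi/3) + exp(-2*I*pi/3) = 0.)
Dimension check: dim(rho) = sum (mult * dim) = 0*1 + 2*1 + 2*1 + 3*1 + 2*1 = 9 = chi_rho(e) = 9.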